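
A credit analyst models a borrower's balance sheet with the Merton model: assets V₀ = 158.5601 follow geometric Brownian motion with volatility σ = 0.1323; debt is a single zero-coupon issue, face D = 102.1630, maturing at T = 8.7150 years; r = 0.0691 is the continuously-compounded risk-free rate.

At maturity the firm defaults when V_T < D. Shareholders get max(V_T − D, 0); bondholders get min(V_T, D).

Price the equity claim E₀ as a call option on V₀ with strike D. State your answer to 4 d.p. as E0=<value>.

E0=102.6581

d₁ = [ln(V₀/D) + (r + σ²/2)T] / (σ√T)
   = [ln(158.5601/102.1630) + (0.0691 + 0.5·0.1323²)·8.7150] / (0.1323·√8.7150)
   = [0.439564 + 0.678477] / 0.390565 = 2.862624
d₂ = d₁ − σ√T = 2.862624 − 0.390565 = 2.472059
N(d₁) = 0.997899,  N(d₂) = 0.993283,  e^(−rT) = 0.547602
E₀ = V₀·N(d₁) − D·e^(−rT)·N(d₂)
   = 158.5601·0.997899 − 102.1630·0.547602·0.993283 = 102.658114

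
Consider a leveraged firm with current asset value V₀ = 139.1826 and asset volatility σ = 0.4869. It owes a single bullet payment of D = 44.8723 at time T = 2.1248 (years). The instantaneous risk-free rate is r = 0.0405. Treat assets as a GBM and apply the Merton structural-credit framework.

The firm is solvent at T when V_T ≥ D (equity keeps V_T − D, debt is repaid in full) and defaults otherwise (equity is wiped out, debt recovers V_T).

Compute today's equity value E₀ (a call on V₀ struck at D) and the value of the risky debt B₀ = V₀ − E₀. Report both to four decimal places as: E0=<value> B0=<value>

d₁ = [ln(V₀/D) + (r + σ²/2)T] / (σ√T)
   = [ln(139.1826/44.8723) + (0.0405 + 0.5·0.4869²)·2.1248] / (0.4869·√2.1248)
   = [1.131966 + 0.337919] / 0.709739 = 2.071022
d₂ = d₁ − σ√T = 2.071022 − 0.709739 = 1.361283
N(d₁) = 0.980822,  N(d₂) = 0.913288,  e^(−rT) = 0.917544
E₀ = V₀·N(d₁) − D·e^(−rT)·N(d₂)
   = 139.1826·0.980822 − 44.8723·0.917544·0.913288 = 98.911122
B₀ = V₀ − E₀ = 139.1826 − 98.911122 = 40.271478

E0=98.9111 B0=40.2715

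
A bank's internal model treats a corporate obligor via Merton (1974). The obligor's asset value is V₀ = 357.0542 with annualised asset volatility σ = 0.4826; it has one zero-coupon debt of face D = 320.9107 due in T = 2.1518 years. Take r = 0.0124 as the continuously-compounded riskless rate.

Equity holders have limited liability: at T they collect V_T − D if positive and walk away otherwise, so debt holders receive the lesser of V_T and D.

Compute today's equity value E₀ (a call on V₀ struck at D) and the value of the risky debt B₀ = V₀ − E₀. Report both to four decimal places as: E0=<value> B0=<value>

E0=116.4709 B0=240.5833

d₁ = [ln(V₀/D) + (r + σ²/2)T] / (σ√T)
   = [ln(357.0542/320.9107) + (0.0124 + 0.5·0.4826²)·2.1518] / (0.4826·√2.1518)
   = [0.106725 + 0.277262] / 0.707927 = 0.542411
d₂ = d₁ − σ√T = 0.542411 − 0.707927 = -0.165516
N(d₁) = 0.706232,  N(d₂) = 0.434269,  e^(−rT) = 0.973671
E₀ = V₀·N(d₁) − D·e^(−rT)·N(d₂)
   = 357.0542·0.706232 − 320.9107·0.973671·0.434269 = 116.470940
B₀ = V₀ − E₀ = 357.0542 − 116.470940 = 240.583260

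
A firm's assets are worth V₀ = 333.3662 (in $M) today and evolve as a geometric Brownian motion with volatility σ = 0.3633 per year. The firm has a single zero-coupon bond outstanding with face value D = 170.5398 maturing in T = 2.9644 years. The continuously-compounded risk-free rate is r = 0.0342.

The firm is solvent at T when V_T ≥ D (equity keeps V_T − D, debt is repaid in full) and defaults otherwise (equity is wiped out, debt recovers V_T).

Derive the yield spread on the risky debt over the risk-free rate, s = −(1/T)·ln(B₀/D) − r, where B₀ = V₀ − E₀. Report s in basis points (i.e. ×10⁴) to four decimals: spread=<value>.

d₁ = [ln(V₀/D) + (r + σ²/2)T] / (σ√T)
   = [ln(333.3662/170.5398) + (0.0342 + 0.5·0.3633²)·2.9644] / (0.3633·√2.9644)
   = [0.670273 + 0.297013] / 0.625509 = 1.546398
d₂ = d₁ − σ√T = 1.546398 − 0.625509 = 0.920889
N(d₁) = 0.938996,  N(d₂) = 0.821446,  e^(−rT) = 0.903587
E₀ = V₀·N(d₁) − D·e^(−rT)·N(d₂)
   = 333.3662·0.938996 − 170.5398·0.903587·0.821446 = 186.446628
B₀ = V₀ − E₀ = 333.3662 − 186.446628 = 146.919572
spread = −(1/T)·ln(B₀/D) − r = −(1/2.9644)·ln(146.919572/170.5398) − 0.0342 = 0.01609125
in basis points: 0.01609125 × 10⁴ = 160.9125 bp

spread=160.9125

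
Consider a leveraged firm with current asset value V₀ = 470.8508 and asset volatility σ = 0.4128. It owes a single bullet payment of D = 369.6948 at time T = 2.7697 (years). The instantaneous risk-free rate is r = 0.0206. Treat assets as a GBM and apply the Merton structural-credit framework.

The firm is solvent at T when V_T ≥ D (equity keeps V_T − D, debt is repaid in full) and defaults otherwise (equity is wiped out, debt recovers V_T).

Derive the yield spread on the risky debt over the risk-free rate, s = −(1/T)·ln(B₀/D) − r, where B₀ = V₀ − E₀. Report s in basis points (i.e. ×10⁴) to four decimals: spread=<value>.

spread=670.1812

d₁ = [ln(V₀/D) + (r + σ²/2)T] / (σ√T)
   = [ln(470.8508/369.6948) + (0.0206 + 0.5·0.4128²)·2.7697] / (0.4128·√2.7697)
   = [0.241863 + 0.293040] / 0.686999 = 0.778608
d₂ = d₁ − σ√T = 0.778608 − 0.686999 = 0.091609
N(d₁) = 0.781895,  N(d₂) = 0.536496,  e^(−rT) = 0.944541
E₀ = V₀·N(d₁) − D·e^(−rT)·N(d₂)
   = 470.8508·0.781895 − 369.6948·0.944541·0.536496 = 180.815717
B₀ = V₀ − E₀ = 470.8508 − 180.815717 = 290.035083
spread = −(1/T)·ln(B₀/D) − r = −(1/2.7697)·ln(290.035083/369.6948) − 0.0206 = 0.06701812
in basis points: 0.06701812 × 10⁴ = 670.1812 bp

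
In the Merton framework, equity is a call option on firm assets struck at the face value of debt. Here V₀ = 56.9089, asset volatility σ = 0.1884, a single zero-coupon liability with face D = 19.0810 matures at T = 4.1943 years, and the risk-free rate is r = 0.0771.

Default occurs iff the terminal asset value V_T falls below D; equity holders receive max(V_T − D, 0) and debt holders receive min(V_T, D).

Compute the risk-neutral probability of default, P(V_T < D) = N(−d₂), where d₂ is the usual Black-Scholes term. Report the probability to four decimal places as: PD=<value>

d₁ = [ln(V₀/D) + (r + σ²/2)T] / (σ√T)
   = [ln(56.9089/19.0810) + (0.0771 + 0.5·0.1884²)·4.1943] / (0.1884·√4.1943)
   = [1.092759 + 0.397818] / 0.385843 = 3.863169
d₂ = d₁ − σ√T = 3.863169 − 0.385843 = 3.477326
risk-neutral PD = N(−d₂) = N(-3.477326) = 0.000253

PD=0.0003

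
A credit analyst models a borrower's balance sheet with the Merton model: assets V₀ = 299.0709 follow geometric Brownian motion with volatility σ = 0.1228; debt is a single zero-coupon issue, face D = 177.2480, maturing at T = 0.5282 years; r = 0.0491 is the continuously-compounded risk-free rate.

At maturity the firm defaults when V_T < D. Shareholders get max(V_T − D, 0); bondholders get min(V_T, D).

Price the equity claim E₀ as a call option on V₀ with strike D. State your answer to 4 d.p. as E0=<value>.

E0=126.3607

d₁ = [ln(V₀/D) + (r + σ²/2)T] / (σ√T)
   = [ln(299.0709/177.2480) + (0.0491 + 0.5·0.1228²)·0.5282] / (0.1228·√0.5282)
   = [0.523131 + 0.029917] / 0.089248 = 6.196768
d₂ = d₁ − σ√T = 6.196768 − 0.089248 = 6.107520
N(d₁) = 1.000000,  N(d₂) = 1.000000,  e^(−rT) = 0.974399
E₀ = V₀·N(d₁) − D·e^(−rT)·N(d₂)
   = 299.0709·1.000000 − 177.2480·0.974399·1.000000 = 126.360663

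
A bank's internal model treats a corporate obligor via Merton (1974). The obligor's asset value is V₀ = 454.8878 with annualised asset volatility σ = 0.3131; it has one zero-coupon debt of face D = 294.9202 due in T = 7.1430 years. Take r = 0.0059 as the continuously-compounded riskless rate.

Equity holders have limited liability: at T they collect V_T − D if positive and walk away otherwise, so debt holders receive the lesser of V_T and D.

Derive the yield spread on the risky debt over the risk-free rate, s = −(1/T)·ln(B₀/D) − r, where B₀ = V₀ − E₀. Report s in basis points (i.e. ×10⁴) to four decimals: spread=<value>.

d₁ = [ln(V₀/D) + (r + σ²/2)T] / (σ√T)
   = [ln(454.8878/294.9202) + (0.0059 + 0.5·0.3131²)·7.1430] / (0.3131·√7.1430)
   = [0.433346 + 0.392264] / 0.836803 = 0.986623
d₂ = d₁ − σ√T = 0.986623 − 0.836803 = 0.149820
N(d₁) = 0.838086,  N(d₂) = 0.559547,  e^(−rT) = 0.958732
E₀ = V₀·N(d₁) − D·e^(−rT)·N(d₂)
   = 454.8878·0.838086 − 294.9202·0.958732·0.559547 = 223.023740
B₀ = V₀ − E₀ = 454.8878 − 223.023740 = 231.864060
spread = −(1/T)·ln(B₀/D) − r = −(1/7.1430)·ln(231.864060/294.9202) − 0.0059 = 0.02777682
in basis points: 0.02777682 × 10⁴ = 277.7682 bp

spread=277.7682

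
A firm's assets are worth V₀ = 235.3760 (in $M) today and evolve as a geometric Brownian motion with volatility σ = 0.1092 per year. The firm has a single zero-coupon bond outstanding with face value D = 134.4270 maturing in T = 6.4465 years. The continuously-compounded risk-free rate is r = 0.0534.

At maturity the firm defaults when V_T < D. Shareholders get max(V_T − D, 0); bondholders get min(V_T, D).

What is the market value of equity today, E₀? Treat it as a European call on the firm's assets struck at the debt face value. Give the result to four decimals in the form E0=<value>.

E0=140.1060

d₁ = [ln(V₀/D) + (r + σ²/2)T] / (σ√T)
   = [ln(235.3760/134.4270) + (0.0534 + 0.5·0.1092²)·6.4465] / (0.1092·√6.4465)
   = [0.560163 + 0.382679] / 0.277258 = 3.400591
d₂ = d₁ − σ√T = 3.400591 − 0.277258 = 3.123332
N(d₁) = 0.999664,  N(d₂) = 0.999106,  e^(−rT) = 0.708757
E₀ = V₀·N(d₁) − D·e^(−rT)·N(d₂)
   = 235.3760·0.999664 − 134.4270·0.708757·0.999106 = 140.106026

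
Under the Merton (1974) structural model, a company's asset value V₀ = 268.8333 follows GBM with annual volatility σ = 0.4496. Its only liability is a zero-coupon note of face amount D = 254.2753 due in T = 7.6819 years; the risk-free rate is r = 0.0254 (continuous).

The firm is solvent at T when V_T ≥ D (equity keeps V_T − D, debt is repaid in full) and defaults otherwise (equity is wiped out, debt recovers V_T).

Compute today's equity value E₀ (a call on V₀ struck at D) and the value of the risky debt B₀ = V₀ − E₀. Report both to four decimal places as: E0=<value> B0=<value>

E0=143.3411 B0=125.4922

d₁ = [ln(V₀/D) + (r + σ²/2)T] / (σ√T)
   = [ln(268.8333/254.2753) + (0.0254 + 0.5·0.4496²)·7.6819] / (0.4496·√7.6819)
   = [0.055674 + 0.971531] / 1.246122 = 0.824321
d₂ = d₁ − σ√T = 0.824321 − 1.246122 = -0.421801
N(d₁) = 0.795121,  N(d₂) = 0.336585,  e^(−rT) = 0.822736
E₀ = V₀·N(d₁) − D·e^(−rT)·N(d₂)
   = 268.8333·0.795121 − 254.2753·0.822736·0.336585 = 143.341053
B₀ = V₀ − E₀ = 268.8333 − 143.341053 = 125.492247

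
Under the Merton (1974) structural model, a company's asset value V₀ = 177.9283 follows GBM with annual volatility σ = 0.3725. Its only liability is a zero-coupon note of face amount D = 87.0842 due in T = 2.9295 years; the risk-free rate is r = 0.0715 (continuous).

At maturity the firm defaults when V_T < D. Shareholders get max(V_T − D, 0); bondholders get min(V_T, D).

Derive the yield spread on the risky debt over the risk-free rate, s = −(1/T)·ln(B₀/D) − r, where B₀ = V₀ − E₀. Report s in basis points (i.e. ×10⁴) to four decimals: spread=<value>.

d₁ = [ln(V₀/D) + (r + σ²/2)T] / (σ√T)
   = [ln(177.9283/87.0842) + (0.0715 + 0.5·0.3725²)·2.9295] / (0.3725·√2.9295)
   = [0.714505 + 0.412702] / 0.637563 = 1.767994
d₂ = d₁ − σ√T = 1.767994 − 0.637563 = 1.130432
N(d₁) = 0.961469,  N(d₂) = 0.870853,  e^(−rT) = 0.811023
E₀ = V₀·N(d₁) − D·e^(−rT)·N(d₂)
   = 177.9283·0.961469 − 87.0842·0.811023·0.870853 = 109.566612
B₀ = V₀ − E₀ = 177.9283 − 109.566612 = 68.361688
spread = −(1/T)·ln(B₀/D) − r = −(1/2.9295)·ln(68.361688/87.0842) − 0.0715 = 0.01112943
in basis points: 0.01112943 × 10⁴ = 111.2943 bp

spread=111.2943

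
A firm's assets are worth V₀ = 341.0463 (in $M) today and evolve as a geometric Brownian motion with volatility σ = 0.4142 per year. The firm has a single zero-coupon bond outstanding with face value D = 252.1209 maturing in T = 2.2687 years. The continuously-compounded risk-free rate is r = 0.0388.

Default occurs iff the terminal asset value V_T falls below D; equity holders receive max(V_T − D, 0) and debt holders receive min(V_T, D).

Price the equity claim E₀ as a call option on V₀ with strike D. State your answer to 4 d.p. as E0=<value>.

d₁ = [ln(V₀/D) + (r + σ²/2)T] / (σ√T)
   = [ln(341.0463/252.1209) + (0.0388 + 0.5·0.4142²)·2.2687] / (0.4142·√2.2687)
   = [0.302110 + 0.282637] / 0.623877 = 0.937278
d₂ = d₁ − σ√T = 0.937278 − 0.623877 = 0.313402
N(d₁) = 0.825692,  N(d₂) = 0.623012,  e^(−rT) = 0.915737
E₀ = V₀·N(d₁) − D·e^(−rT)·N(d₂)
   = 341.0463·0.825692 − 252.1209·0.915737·0.623012 = 137.760369

E0=137.7604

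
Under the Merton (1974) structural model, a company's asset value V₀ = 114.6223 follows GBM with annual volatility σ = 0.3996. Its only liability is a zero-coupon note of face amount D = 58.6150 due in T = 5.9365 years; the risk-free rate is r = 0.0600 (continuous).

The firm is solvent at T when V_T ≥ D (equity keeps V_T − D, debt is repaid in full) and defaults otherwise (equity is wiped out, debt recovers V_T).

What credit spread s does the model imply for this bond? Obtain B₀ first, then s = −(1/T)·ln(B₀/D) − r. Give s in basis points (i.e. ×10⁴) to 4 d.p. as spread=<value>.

spread=202.1105

d₁ = [ln(V₀/D) + (r + σ²/2)T] / (σ√T)
   = [ln(114.6223/58.6150) + (0.0600 + 0.5·0.3996²)·5.9365] / (0.3996·√5.9365)
   = [0.670652 + 0.830161] / 0.973623 = 1.541472
d₂ = d₁ − σ√T = 1.541472 − 0.973623 = 0.567849
N(d₁) = 0.938399,  N(d₂) = 0.714931,  e^(−rT) = 0.700340
E₀ = V₀·N(d₁) − D·e^(−rT)·N(d₂)
   = 114.6223·0.938399 − 58.6150·0.700340·0.714931 = 78.213236
B₀ = V₀ − E₀ = 114.6223 − 78.213236 = 36.409064
spread = −(1/T)·ln(B₀/D) − r = −(1/5.9365)·ln(36.409064/58.6150) − 0.0600 = 0.02021105
in basis points: 0.02021105 × 10⁴ = 202.1105 bp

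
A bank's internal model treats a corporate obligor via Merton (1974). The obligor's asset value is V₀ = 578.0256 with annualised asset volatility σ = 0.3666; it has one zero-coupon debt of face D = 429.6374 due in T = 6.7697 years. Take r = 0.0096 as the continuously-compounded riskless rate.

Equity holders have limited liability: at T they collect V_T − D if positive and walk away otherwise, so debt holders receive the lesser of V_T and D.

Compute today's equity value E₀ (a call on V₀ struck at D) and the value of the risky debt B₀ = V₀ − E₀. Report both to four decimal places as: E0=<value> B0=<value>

E0=279.1216 B0=298.9040

d₁ = [ln(V₀/D) + (r + σ²/2)T] / (σ√T)
   = [ln(578.0256/429.6374) + (0.0096 + 0.5·0.3666²)·6.7697] / (0.3666·√6.7697)
   = [0.296677 + 0.519898] / 0.953844 = 0.856088
d₂ = d₁ − σ√T = 0.856088 − 0.953844 = -0.097755
N(d₁) = 0.804026,  N(d₂) = 0.461063,  e^(−rT) = 0.937078
E₀ = V₀·N(d₁) − D·e^(−rT)·N(d₂)
   = 578.0256·0.804026 − 429.6374·0.937078·0.461063 = 279.121591
B₀ = V₀ − E₀ = 578.0256 − 279.121591 = 298.904009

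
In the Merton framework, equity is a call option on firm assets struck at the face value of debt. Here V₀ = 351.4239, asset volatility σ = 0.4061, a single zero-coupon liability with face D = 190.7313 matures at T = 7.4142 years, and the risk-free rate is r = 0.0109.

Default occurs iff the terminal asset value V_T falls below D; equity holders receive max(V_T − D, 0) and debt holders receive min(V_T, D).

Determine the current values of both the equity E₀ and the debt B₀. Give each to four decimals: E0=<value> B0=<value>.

E0=216.4377 B0=134.9862

d₁ = [ln(V₀/D) + (r + σ²/2)T] / (σ√T)
   = [ln(351.4239/190.7313) + (0.0109 + 0.5·0.4061²)·7.4142] / (0.4061·√7.4142)
   = [0.611128 + 0.692179] / 1.105771 = 1.178641
d₂ = d₁ − σ√T = 1.178641 − 1.105771 = 0.072870
N(d₁) = 0.880729,  N(d₂) = 0.529045,  e^(−rT) = 0.922365
E₀ = V₀·N(d₁) − D·e^(−rT)·N(d₂)
   = 351.4239·0.880729 − 190.7313·0.922365·0.529045 = 216.437722
B₀ = V₀ − E₀ = 351.4239 − 216.437722 = 134.986178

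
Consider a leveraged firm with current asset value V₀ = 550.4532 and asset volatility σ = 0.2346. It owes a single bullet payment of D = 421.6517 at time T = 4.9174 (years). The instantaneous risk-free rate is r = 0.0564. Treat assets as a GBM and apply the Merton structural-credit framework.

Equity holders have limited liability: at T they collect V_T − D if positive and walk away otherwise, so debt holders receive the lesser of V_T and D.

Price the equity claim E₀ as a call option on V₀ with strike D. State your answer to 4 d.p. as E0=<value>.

d₁ = [ln(V₀/D) + (r + σ²/2)T] / (σ√T)
   = [ln(550.4532/421.6517) + (0.0564 + 0.5·0.2346²)·4.9174] / (0.2346·√4.9174)
   = [0.266562 + 0.412661] / 0.520230 = 1.305620
d₂ = d₁ − σ√T = 1.305620 − 0.520230 = 0.785390
N(d₁) = 0.904159,  N(d₂) = 0.783888,  e^(−rT) = 0.757796
E₀ = V₀·N(d₁) − D·e^(−rT)·N(d₂)
   = 550.4532·0.904159 − 421.6517·0.757796·0.783888 = 247.224960

E0=247.2250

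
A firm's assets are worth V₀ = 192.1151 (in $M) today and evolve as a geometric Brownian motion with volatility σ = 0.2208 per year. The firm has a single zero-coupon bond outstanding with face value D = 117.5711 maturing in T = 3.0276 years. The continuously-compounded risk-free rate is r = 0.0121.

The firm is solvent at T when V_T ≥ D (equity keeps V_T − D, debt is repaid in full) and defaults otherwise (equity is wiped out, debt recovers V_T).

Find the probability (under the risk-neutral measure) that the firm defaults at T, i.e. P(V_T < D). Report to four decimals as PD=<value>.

d₁ = [ln(V₀/D) + (r + σ²/2)T] / (σ√T)
   = [ln(192.1151/117.5711) + (0.0121 + 0.5·0.2208²)·3.0276] / (0.2208·√3.0276)
   = [0.491051 + 0.110436] / 0.384192 = 1.565590
d₂ = d₁ − σ√T = 1.565590 − 0.384192 = 1.181398
risk-neutral PD = N(−d₂) = N(-1.181398) = 0.118722

PD=0.1187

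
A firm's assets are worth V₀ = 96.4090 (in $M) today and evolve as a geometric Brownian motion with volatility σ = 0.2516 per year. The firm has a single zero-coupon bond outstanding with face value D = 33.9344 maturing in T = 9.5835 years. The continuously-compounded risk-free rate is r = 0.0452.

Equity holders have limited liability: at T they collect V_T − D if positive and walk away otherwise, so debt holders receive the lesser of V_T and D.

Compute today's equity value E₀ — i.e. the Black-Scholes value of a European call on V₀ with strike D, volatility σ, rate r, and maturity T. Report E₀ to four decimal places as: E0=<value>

d₁ = [ln(V₀/D) + (r + σ²/2)T] / (σ√T)
   = [ln(96.4090/33.9344) + (0.0452 + 0.5·0.2516²)·9.5835] / (0.2516·√9.5835)
   = [1.044170 + 0.736504] / 0.778884 = 2.286187
d₂ = d₁ − σ√T = 2.286187 − 0.778884 = 1.507304
N(d₁) = 0.988878,  N(d₂) = 0.934134,  e^(−rT) = 0.648448
E₀ = V₀·N(d₁) − D·e^(−rT)·N(d₂)
   = 96.4090·0.988878 − 33.9344·0.648448·0.934134 = 74.781465

E0=74.7815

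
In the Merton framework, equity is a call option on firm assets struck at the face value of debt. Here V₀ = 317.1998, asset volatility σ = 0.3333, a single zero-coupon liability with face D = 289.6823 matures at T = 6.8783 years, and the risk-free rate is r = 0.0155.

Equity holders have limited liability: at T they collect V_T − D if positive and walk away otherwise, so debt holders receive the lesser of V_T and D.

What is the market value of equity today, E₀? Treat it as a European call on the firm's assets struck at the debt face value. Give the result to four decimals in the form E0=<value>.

E0=128.3137

d₁ = [ln(V₀/D) + (r + σ²/2)T] / (σ√T)
   = [ln(317.1998/289.6823) + (0.0155 + 0.5·0.3333²)·6.8783] / (0.3333·√6.8783)
   = [0.090747 + 0.488665] / 0.874130 = 0.662845
d₂ = d₁ − σ√T = 0.662845 − 0.874130 = -0.211285
N(d₁) = 0.746285,  N(d₂) = 0.416332,  e^(−rT) = 0.898873
E₀ = V₀·N(d₁) − D·e^(−rT)·N(d₂)
   = 317.1998·0.746285 − 289.6823·0.898873·0.416332 = 128.313657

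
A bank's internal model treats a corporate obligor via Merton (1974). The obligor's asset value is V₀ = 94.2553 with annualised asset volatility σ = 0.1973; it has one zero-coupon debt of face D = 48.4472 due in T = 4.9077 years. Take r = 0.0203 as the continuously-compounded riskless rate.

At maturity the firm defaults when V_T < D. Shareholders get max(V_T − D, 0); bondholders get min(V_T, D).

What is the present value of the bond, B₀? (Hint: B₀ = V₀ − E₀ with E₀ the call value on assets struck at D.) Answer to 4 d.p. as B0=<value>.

B0=43.4075

d₁ = [ln(V₀/D) + (r + σ²/2)T] / (σ√T)
   = [ln(94.2553/48.4472) + (0.0203 + 0.5·0.1973²)·4.9077] / (0.1973·√4.9077)
   = [0.665533 + 0.195148] / 0.437085 = 1.969137
d₂ = d₁ − σ√T = 1.969137 − 0.437085 = 1.532052
N(d₁) = 0.975531,  N(d₂) = 0.937245,  e^(−rT) = 0.905176
E₀ = V₀·N(d₁) − D·e^(−rT)·N(d₂)
   = 94.2553·0.975531 − 48.4472·0.905176·0.937245 = 50.847775
B₀ = V₀ − E₀ = 94.2553 − 50.847775 = 43.407525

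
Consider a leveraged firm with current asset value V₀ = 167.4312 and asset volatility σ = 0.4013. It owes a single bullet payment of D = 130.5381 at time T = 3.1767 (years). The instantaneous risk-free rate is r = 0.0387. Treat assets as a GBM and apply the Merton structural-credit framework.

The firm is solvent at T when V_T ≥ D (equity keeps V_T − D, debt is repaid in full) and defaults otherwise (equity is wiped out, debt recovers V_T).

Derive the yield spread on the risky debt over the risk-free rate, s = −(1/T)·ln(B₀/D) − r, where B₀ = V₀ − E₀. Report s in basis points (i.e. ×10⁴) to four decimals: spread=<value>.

d₁ = [ln(V₀/D) + (r + σ²/2)T] / (σ√T)
   = [ln(167.4312/130.5381) + (0.0387 + 0.5·0.4013²)·3.1767] / (0.4013·√3.1767)
   = [0.248907 + 0.378729] / 0.715249 = 0.877507
d₂ = d₁ − σ√T = 0.877507 − 0.715249 = 0.162258
N(d₁) = 0.809894,  N(d₂) = 0.564449,  e^(−rT) = 0.884318
E₀ = V₀·N(d₁) − D·e^(−rT)·N(d₂)
   = 167.4312·0.809894 − 130.5381·0.884318·0.564449 = 70.443197
B₀ = V₀ − E₀ = 167.4312 − 70.443197 = 96.988003
spread = −(1/T)·ln(B₀/D) − r = −(1/3.1767)·ln(96.988003/130.5381) − 0.0387 = 0.05481775
in basis points: 0.05481775 × 10⁴ = 548.1775 bp

spread=548.1775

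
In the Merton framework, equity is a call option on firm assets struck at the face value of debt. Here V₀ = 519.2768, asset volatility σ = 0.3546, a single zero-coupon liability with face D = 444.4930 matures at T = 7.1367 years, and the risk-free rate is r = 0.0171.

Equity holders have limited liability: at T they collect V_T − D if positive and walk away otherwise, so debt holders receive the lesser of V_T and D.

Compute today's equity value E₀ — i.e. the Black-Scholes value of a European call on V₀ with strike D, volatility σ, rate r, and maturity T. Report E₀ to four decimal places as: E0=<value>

E0=235.6684

d₁ = [ln(V₀/D) + (r + σ²/2)T] / (σ√T)
   = [ln(519.2768/444.4930) + (0.0171 + 0.5·0.3546²)·7.1367] / (0.3546·√7.1367)
   = [0.155503 + 0.570726] / 0.947300 = 0.766630
d₂ = d₁ − σ√T = 0.766630 − 0.947300 = -0.180669
N(d₁) = 0.778349,  N(d₂) = 0.428314,  e^(−rT) = 0.885115
E₀ = V₀·N(d₁) − D·e^(−rT)·N(d₂)
   = 519.2768·0.778349 − 444.4930·0.885115·0.428314 = 235.668450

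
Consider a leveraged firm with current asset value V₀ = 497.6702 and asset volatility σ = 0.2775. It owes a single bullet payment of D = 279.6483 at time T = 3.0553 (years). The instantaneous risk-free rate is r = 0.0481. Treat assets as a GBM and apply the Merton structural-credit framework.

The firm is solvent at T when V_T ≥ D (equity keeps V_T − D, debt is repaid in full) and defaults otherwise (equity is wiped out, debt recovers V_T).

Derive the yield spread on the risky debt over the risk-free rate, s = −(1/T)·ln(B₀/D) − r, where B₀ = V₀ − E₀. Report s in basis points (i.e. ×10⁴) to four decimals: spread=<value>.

d₁ = [ln(V₀/D) + (r + σ²/2)T] / (σ√T)
   = [ln(497.6702/279.6483) + (0.0481 + 0.5·0.2775²)·3.0553] / (0.2775·√3.0553)
   = [0.576405 + 0.264599] / 0.485054 = 1.733835
d₂ = d₁ − σ√T = 1.733835 − 0.485054 = 1.248781
N(d₁) = 0.958526,  N(d₂) = 0.894127,  e^(−rT) = 0.863329
E₀ = V₀·N(d₁) − D·e^(−rT)·N(d₂)
   = 497.6702·0.958526 − 279.6483·0.863329·0.894127 = 261.162256
B₀ = V₀ − E₀ = 497.6702 − 261.162256 = 236.507944
spread = −(1/T)·ln(B₀/D) − r = −(1/3.0553)·ln(236.507944/279.6483) − 0.0481 = 0.00673944
in basis points: 0.00673944 × 10⁴ = 67.3944 bp

spread=67.3944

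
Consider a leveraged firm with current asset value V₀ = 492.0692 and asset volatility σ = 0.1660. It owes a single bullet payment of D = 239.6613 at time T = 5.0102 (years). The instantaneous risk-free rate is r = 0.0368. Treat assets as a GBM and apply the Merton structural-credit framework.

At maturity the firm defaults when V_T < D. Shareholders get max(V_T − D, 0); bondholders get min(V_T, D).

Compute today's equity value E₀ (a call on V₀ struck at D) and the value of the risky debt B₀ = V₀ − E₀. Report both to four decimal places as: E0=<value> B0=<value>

E0=293.0442 B0=199.0250

d₁ = [ln(V₀/D) + (r + σ²/2)T] / (σ√T)
   = [ln(492.0692/239.6613) + (0.0368 + 0.5·0.1660²)·5.0102] / (0.1660·√5.0102)
   = [0.719393 + 0.253406] / 0.371566 = 2.618106
d₂ = d₁ − σ√T = 2.618106 − 0.371566 = 2.246541
N(d₁) = 0.995579,  N(d₂) = 0.987665,  e^(−rT) = 0.831624
E₀ = V₀·N(d₁) − D·e^(−rT)·N(d₂)
   = 492.0692·0.995579 − 239.6613·0.831624·0.987665 = 293.044195
B₀ = V₀ − E₀ = 492.0692 − 293.044195 = 199.025005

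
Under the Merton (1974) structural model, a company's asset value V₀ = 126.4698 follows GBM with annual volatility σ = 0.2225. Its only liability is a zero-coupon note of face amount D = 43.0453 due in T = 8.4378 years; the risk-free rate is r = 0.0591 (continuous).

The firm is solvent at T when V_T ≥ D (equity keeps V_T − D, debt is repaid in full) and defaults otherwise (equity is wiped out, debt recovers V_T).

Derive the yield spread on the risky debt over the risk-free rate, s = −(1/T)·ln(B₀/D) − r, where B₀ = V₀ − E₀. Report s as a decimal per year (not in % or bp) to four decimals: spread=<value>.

d₁ = [ln(V₀/D) + (r + σ²/2)T] / (σ√T)
   = [ln(126.4698/43.0453) + (0.0591 + 0.5·0.2225²)·8.4378] / (0.2225·√8.4378)
   = [1.077750 + 0.707536] / 0.646316 = 2.762252
d₂ = d₁ − σ√T = 2.762252 − 0.646316 = 2.115936
N(d₁) = 0.997130,  N(d₂) = 0.982825,  e^(−rT) = 0.607335
E₀ = V₀·N(d₁) − D·e^(−rT)·N(d₂)
   = 126.4698·0.997130 − 43.0453·0.607335·0.982825 = 100.412876
B₀ = V₀ − E₀ = 126.4698 − 100.412876 = 26.056924
spread = −(1/T)·ln(B₀/D) − r = −(1/8.4378)·ln(26.056924/43.0453) − 0.0591 = 0.00039057

spread=0.0004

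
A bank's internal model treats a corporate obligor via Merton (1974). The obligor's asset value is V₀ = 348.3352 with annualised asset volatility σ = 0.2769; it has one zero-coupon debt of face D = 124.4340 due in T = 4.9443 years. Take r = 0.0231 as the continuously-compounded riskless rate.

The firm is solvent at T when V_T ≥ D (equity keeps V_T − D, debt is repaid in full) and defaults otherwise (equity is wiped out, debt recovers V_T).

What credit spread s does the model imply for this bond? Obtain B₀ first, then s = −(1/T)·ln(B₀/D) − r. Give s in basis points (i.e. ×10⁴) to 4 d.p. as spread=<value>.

d₁ = [ln(V₀/D) + (r + σ²/2)T] / (σ√T)
   = [ln(348.3352/124.4340) + (0.0231 + 0.5·0.2769²)·4.9443] / (0.2769·√4.9443)
   = [1.029390 + 0.303762] / 0.615709 = 2.165231
d₂ = d₁ − σ√T = 2.165231 − 0.615709 = 1.549522
N(d₁) = 0.984815,  N(d₂) = 0.939372,  e^(−rT) = 0.892068
E₀ = V₀·N(d₁) − D·e^(−rT)·N(d₂)
   = 348.3352·0.984815 − 124.4340·0.892068·0.939372 = 238.772123
B₀ = V₀ − E₀ = 348.3352 − 238.772123 = 109.563077
spread = −(1/T)·ln(B₀/D) − r = −(1/4.9443)·ln(109.563077/124.4340) − 0.0231 = 0.00264177
in basis points: 0.00264177 × 10⁴ = 26.4177 bp

spread=26.4177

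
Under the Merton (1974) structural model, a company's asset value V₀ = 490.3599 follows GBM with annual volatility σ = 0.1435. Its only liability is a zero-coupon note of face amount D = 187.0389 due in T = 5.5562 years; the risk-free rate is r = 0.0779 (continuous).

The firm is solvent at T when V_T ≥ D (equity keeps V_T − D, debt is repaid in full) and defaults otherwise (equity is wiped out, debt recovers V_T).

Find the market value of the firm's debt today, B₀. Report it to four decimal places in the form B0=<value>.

d₁ = [ln(V₀/D) + (r + σ²/2)T] / (σ√T)
   = [ln(490.3599/187.0389) + (0.0779 + 0.5·0.1435²)·5.5562] / (0.1435·√5.5562)
   = [0.963823 + 0.490035] / 0.338252 = 4.298147
d₂ = d₁ − σ√T = 4.298147 − 0.338252 = 3.959894
N(d₁) = 0.999991,  N(d₂) = 0.999963,  e^(−rT) = 0.648672
E₀ = V₀·N(d₁) − D·e^(−rT)·N(d₂)
   = 490.3599·0.999991 − 187.0389·0.648672·0.999963 = 369.033316
B₀ = V₀ − E₀ = 490.3599 − 369.033316 = 121.326584

B0=121.3266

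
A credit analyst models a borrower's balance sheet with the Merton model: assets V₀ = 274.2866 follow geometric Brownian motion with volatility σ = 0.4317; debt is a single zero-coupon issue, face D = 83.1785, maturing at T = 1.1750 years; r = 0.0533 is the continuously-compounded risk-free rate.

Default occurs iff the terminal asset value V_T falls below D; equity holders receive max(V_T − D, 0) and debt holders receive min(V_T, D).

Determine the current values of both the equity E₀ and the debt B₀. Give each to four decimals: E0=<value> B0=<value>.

d₁ = [ln(V₀/D) + (r + σ²/2)T] / (σ√T)
   = [ln(274.2866/83.1785) + (0.0533 + 0.5·0.4317²)·1.1750] / (0.4317·√1.1750)
   = [1.193185 + 0.172117] / 0.467952 = 2.917612
d₂ = d₁ − σ√T = 2.917612 − 0.467952 = 2.449661
N(d₁) = 0.998236,  N(d₂) = 0.992850,  e^(−rT) = 0.939293
E₀ = V₀·N(d₁) − D·e^(−rT)·N(d₂)
   = 274.2866·0.998236 − 83.1785·0.939293·0.992850 = 196.232444
B₀ = V₀ − E₀ = 274.2866 − 196.232444 = 78.054156

E0=196.2324 B0=78.0542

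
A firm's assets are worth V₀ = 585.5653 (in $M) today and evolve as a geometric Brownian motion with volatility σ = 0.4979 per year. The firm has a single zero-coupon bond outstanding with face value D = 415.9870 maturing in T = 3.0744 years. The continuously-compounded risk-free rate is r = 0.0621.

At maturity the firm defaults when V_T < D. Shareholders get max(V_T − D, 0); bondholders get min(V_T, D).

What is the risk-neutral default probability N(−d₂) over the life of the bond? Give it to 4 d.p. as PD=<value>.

d₁ = [ln(V₀/D) + (r + σ²/2)T] / (σ√T)
   = [ln(585.5653/415.9870) + (0.0621 + 0.5·0.4979²)·3.0744] / (0.4979·√3.0744)
   = [0.341924 + 0.571999] / 0.873016 = 1.046856
d₂ = d₁ − σ√T = 1.046856 − 0.873016 = 0.173840
risk-neutral PD = N(−d₂) = N(-0.173840) = 0.430996

PD=0.4310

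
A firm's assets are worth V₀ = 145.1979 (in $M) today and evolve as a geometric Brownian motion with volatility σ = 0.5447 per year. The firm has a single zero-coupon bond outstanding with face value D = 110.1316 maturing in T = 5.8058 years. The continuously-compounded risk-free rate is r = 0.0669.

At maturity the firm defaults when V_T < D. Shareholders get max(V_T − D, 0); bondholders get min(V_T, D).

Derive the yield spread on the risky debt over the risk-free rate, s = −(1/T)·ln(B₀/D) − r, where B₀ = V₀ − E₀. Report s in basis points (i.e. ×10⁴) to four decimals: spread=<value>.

d₁ = [ln(V₀/D) + (r + σ²/2)T] / (σ√T)
   = [ln(145.1979/110.1316) + (0.0669 + 0.5·0.5447²)·5.8058] / (0.5447·√5.8058)
   = [0.276422 + 1.249693] / 1.312467 = 1.162783
d₂ = d₁ − σ√T = 1.162783 − 1.312467 = -0.149684
N(d₁) = 0.877541,  N(d₂) = 0.440507,  e^(−rT) = 0.678136
E₀ = V₀·N(d₁) − D·e^(−rT)·N(d₂)
   = 145.1979·0.877541 − 110.1316·0.678136·0.440507 = 94.518252
B₀ = V₀ − E₀ = 145.1979 − 94.518252 = 50.679648
spread = −(1/T)·ln(B₀/D) − r = −(1/5.8058)·ln(50.679648/110.1316) − 0.0669 = 0.06678556
in basis points: 0.06678556 × 10⁴ = 667.8556 bp

spread=667.8556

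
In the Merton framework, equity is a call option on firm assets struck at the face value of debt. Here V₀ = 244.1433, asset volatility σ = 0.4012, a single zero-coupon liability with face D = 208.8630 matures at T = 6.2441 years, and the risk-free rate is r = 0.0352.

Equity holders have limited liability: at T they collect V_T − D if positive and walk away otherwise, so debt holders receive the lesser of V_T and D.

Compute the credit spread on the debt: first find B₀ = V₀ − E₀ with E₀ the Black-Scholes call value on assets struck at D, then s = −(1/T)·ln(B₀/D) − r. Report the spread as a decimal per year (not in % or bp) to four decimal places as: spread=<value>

spread=0.0510

d₁ = [ln(V₀/D) + (r + σ²/2)T] / (σ√T)
   = [ln(244.1433/208.8630) + (0.0352 + 0.5·0.4012²)·6.2441] / (0.4012·√6.2441)
   = [0.156077 + 0.722322] / 1.002526 = 0.876185
d₂ = d₁ − σ√T = 0.876185 − 1.002526 = -0.126341
N(d₁) = 0.809535,  N(d₂) = 0.449731,  e^(−rT) = 0.802685
E₀ = V₀·N(d₁) − D·e^(−rT)·N(d₂)
   = 244.1433·0.809535 − 208.8630·0.802685·0.449731 = 122.244656
B₀ = V₀ − E₀ = 244.1433 − 122.244656 = 121.898644
spread = −(1/T)·ln(B₀/D) − r = −(1/6.2441)·ln(121.898644/208.8630) − 0.0352 = 0.05103959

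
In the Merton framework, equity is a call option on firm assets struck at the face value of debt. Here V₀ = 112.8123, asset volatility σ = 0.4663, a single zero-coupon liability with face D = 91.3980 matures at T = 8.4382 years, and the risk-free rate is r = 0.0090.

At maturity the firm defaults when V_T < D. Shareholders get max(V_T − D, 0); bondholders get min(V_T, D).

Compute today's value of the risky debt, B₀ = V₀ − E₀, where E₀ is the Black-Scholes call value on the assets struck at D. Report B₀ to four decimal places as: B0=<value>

d₁ = [ln(V₀/D) + (r + σ²/2)T] / (σ√T)
   = [ln(112.8123/91.3980) + (0.0090 + 0.5·0.4663²)·8.4382] / (0.4663·√8.4382)
   = [0.210502 + 0.993327] / 1.354535 = 0.888739
d₂ = d₁ − σ√T = 0.888739 − 1.354535 = -0.465796
N(d₁) = 0.812928,  N(d₂) = 0.320681,  e^(−rT) = 0.926868
E₀ = V₀·N(d₁) − D·e^(−rT)·N(d₂)
   = 112.8123·0.812928 − 91.3980·0.926868·0.320681 = 64.542201
B₀ = V₀ − E₀ = 112.8123 − 64.542201 = 48.270099

B0=48.2701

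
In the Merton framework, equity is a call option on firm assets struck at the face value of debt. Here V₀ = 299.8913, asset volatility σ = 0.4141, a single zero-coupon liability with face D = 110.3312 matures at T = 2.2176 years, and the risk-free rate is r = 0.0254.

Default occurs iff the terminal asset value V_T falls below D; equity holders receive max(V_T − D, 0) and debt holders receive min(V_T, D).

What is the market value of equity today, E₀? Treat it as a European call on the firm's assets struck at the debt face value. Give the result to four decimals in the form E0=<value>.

E0=197.4678

d₁ = [ln(V₀/D) + (r + σ²/2)T] / (σ√T)
   = [ln(299.8913/110.3312) + (0.0254 + 0.5·0.4141²)·2.2176] / (0.4141·√2.2176)
   = [0.999933 + 0.246463] / 0.616662 = 2.021200
d₂ = d₁ − σ√T = 2.021200 − 0.616662 = 1.404538
N(d₁) = 0.978370,  N(d₂) = 0.919921,  e^(−rT) = 0.945230
E₀ = V₀·N(d₁) − D·e^(−rT)·N(d₂)
   = 299.8913·0.978370 − 110.3312·0.945230·0.919921 = 197.467772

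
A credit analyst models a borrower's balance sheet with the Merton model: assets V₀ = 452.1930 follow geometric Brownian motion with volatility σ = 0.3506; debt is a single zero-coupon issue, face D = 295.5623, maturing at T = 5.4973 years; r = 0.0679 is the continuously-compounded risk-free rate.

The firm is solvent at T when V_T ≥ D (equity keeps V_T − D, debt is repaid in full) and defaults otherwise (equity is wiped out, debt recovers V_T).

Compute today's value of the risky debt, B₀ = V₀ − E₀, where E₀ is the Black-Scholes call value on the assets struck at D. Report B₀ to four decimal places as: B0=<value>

B0=182.6870

d₁ = [ln(V₀/D) + (r + σ²/2)T] / (σ√T)
   = [ln(452.1930/295.5623) + (0.0679 + 0.5·0.3506²)·5.4973] / (0.3506·√5.4973)
   = [0.425229 + 0.711132] / 0.822028 = 1.382387
d₂ = d₁ − σ√T = 1.382387 − 0.822028 = 0.560359
N(d₁) = 0.916574,  N(d₂) = 0.712383,  e^(−rT) = 0.688482
E₀ = V₀·N(d₁) − D·e^(−rT)·N(d₂)
   = 452.1930·0.916574 − 295.5623·0.688482·0.712383 = 269.505952
B₀ = V₀ − E₀ = 452.1930 − 269.505952 = 182.687048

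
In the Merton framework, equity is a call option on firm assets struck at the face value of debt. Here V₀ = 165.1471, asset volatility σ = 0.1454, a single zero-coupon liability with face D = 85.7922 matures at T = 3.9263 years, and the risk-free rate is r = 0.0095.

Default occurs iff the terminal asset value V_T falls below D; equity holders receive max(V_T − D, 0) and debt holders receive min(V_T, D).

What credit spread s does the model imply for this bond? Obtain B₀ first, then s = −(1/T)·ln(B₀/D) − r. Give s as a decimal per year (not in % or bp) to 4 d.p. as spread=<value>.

spread=0.0003

d₁ = [ln(V₀/D) + (r + σ²/2)T] / (σ√T)
   = [ln(165.1471/85.7922) + (0.0095 + 0.5·0.1454²)·3.9263] / (0.1454·√3.9263)
   = [0.654908 + 0.078803] / 0.288109 = 2.546650
d₂ = d₁ − σ√T = 2.546650 − 0.288109 = 2.258541
N(d₁) = 0.994562,  N(d₂) = 0.988044,  e^(−rT) = 0.963387
E₀ = V₀·N(d₁) − D·e^(−rT)·N(d₂)
   = 165.1471·0.994562 − 85.7922·0.963387·0.988044 = 82.586074
B₀ = V₀ − E₀ = 165.1471 − 82.586074 = 82.561026
spread = −(1/T)·ln(B₀/D) − r = −(1/3.9263)·ln(82.561026/85.7922) − 0.0095 = 0.00027775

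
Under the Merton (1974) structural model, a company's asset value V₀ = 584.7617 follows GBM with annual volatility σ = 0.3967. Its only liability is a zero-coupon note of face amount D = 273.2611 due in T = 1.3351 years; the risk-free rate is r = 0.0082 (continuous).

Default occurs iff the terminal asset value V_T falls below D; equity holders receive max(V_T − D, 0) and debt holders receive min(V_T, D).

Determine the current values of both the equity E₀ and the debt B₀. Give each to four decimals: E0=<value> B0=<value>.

d₁ = [ln(V₀/D) + (r + σ²/2)T] / (σ√T)
   = [ln(584.7617/273.2611) + (0.0082 + 0.5·0.3967²)·1.3351] / (0.3967·√1.3351)
   = [0.760777 + 0.116001] / 0.458373 = 1.912803
d₂ = d₁ − σ√T = 1.912803 − 0.458373 = 1.454430
N(d₁) = 0.972113,  N(d₂) = 0.927086,  e^(−rT) = 0.989112
E₀ = V₀·N(d₁) − D·e^(−rT)·N(d₂)
   = 584.7617·0.972113 − 273.2611·0.989112·0.927086 = 317.876363
B₀ = V₀ − E₀ = 584.7617 − 317.876363 = 266.885337

E0=317.8764 B0=266.8853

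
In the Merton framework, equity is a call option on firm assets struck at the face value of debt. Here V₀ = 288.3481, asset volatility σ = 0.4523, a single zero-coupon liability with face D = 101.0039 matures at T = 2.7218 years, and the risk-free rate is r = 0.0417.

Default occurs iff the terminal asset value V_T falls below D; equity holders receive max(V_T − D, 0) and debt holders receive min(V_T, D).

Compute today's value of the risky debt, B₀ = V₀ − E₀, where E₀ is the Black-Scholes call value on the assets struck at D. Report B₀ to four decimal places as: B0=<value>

d₁ = [ln(V₀/D) + (r + σ²/2)T] / (σ√T)
   = [ln(288.3481/101.0039) + (0.0417 + 0.5·0.4523²)·2.7218] / (0.4523·√2.7218)
   = [1.049009 + 0.391906] / 0.746199 = 1.931006
d₂ = d₁ − σ√T = 1.931006 − 0.746199 = 1.184807
N(d₁) = 0.973259,  N(d₂) = 0.881953,  e^(−rT) = 0.892705
E₀ = V₀·N(d₁) − D·e^(−rT)·N(d₂)
   = 288.3481·0.973259 − 101.0039·0.892705·0.881953 = 201.114546
B₀ = V₀ − E₀ = 288.3481 − 201.114546 = 87.233554

B0=87.2336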